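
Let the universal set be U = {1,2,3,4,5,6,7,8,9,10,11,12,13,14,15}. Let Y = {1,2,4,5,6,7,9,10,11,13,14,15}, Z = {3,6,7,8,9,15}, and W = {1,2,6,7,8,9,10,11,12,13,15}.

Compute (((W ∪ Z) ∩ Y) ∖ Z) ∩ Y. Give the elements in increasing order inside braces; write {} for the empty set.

W ∪ Z = {1,2,3,6,7,8,9,10,11,12,13,15}
(W ∪ Z) ∩ Y = {1,2,6,7,9,10,11,13,15}
((W ∪ Z) ∩ Y) ∖ Z = {1,2,10,11,13}
(((W ∪ Z) ∩ Y) ∖ Z) ∩ Y = {1,2,10,11,13}

{1,2,10,11,13}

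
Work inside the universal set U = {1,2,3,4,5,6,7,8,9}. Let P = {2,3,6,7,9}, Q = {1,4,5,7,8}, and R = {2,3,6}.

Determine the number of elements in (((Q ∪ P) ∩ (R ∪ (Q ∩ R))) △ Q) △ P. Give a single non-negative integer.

Q ∪ P = {1,2,3,4,5,6,7,8,9}
Q ∩ R = {}
R ∪ (Q ∩ R) = {2,3,6}
(Q ∪ P) ∩ (R ∪ (Q ∩ R)) = {2,3,6}
((Q ∪ P) ∩ (R ∪ (Q ∩ R))) △ Q = {1,2,3,4,5,6,7,8}
(((Q ∪ P) ∩ (R ∪ (Q ∩ R))) △ Q) △ P = {1,4,5,8,9}
|(((Q ∪ P) ∩ (R ∪ (Q ∩ R))) △ Q) △ P| = 5

5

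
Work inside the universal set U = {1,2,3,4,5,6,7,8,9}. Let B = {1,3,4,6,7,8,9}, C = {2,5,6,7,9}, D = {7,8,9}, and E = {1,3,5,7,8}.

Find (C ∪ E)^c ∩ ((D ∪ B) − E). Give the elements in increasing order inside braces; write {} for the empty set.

C ∪ E = {1,2,3,5,6,7,8,9}
(C ∪ E)^c = {4}
D ∪ B = {1,3,4,6,7,8,9}
(D ∪ B) − E = {4,6,9}
(C ∪ E)^c ∩ ((D ∪ B) − E) = {4}

{4}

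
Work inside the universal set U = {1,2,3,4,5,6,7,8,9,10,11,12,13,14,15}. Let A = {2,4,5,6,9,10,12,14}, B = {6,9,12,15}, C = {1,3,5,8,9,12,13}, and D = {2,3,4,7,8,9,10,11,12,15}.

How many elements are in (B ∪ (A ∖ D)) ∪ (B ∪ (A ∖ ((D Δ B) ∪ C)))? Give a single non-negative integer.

A ∖ D = {5,6,14}
B ∪ (A ∖ D) = {5,6,9,12,14,15}
D Δ B = {2,3,4,6,7,8,10,11}
(D Δ B) ∪ C = {1,2,3,4,5,6,7,8,9,10,11,12,13}
A ∖ ((D Δ B) ∪ C) = {14}
B ∪ (A ∖ ((D Δ B) ∪ C)) = {6,9,12,14,15}
(B ∪ (A ∖ D)) ∪ (B ∪ (A ∖ ((D Δ B) ∪ C))) = {5,6,9,12,14,15}
|(B ∪ (A ∖ D)) ∪ (B ∪ (A ∖ ((D Δ B) ∪ C)))| = 6

6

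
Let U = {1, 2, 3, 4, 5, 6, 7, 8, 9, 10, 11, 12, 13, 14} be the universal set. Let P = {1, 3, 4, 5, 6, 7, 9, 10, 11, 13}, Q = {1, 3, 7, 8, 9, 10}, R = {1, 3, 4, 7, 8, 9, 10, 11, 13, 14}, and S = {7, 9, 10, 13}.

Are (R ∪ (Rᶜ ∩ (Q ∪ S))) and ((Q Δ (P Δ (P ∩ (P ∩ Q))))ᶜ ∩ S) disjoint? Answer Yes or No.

Yes

Rᶜ = {2, 5, 6, 12}
Q ∪ S = {1, 3, 7, 8, 9, 10, 13}
Rᶜ ∩ (Q ∪ S) = {}
R ∪ (Rᶜ ∩ (Q ∪ S)) = {1, 3, 4, 7, 8, 9, 10, 11, 13, 14}
P ∩ Q = {1, 3, 7, 9, 10}
P ∩ (P ∩ Q) = {1, 3, 7, 9, 10}
P Δ (P ∩ (P ∩ Q)) = {4, 5, 6, 11, 13}
Q Δ (P Δ (P ∩ (P ∩ Q))) = {1, 3, 4, 5, 6, 7, 8, 9, 10, 11, 13}
(Q Δ (P Δ (P ∩ (P ∩ Q))))ᶜ = {2, 12, 14}
(Q Δ (P Δ (P ∩ (P ∩ Q))))ᶜ ∩ S = {}
{1, 3, 4, 7, 8, 9, 10, 11, 13, 14} and {} share no elements.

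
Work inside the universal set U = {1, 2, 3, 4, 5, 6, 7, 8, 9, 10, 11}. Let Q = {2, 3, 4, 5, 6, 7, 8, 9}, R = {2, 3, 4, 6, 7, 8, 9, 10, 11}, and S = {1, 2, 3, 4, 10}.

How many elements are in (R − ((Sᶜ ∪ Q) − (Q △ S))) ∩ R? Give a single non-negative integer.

Sᶜ = {5, 6, 7, 8, 9, 11}
Sᶜ ∪ Q = {2, 3, 4, 5, 6, 7, 8, 9, 11}
Q △ S = {1, 5, 6, 7, 8, 9, 10}
(Sᶜ ∪ Q) − (Q △ S) = {2, 3, 4, 11}
R − ((Sᶜ ∪ Q) − (Q △ S)) = {6, 7, 8, 9, 10}
(R − ((Sᶜ ∪ Q) − (Q △ S))) ∩ R = {6, 7, 8, 9, 10}
|(R − ((Sᶜ ∪ Q) − (Q △ S))) ∩ R| = 5

5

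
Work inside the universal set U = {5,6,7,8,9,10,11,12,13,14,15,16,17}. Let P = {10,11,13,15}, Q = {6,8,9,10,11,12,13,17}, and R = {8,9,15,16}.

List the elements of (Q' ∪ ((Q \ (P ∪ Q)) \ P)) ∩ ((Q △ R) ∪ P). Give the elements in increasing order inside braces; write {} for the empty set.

{15,16}

Q' = {5,7,14,15,16}
P ∪ Q = {6,8,9,10,11,12,13,15,17}
Q \ (P ∪ Q) = {}
(Q \ (P ∪ Q)) \ P = {}
Q' ∪ ((Q \ (P ∪ Q)) \ P) = {5,7,14,15,16}
Q △ R = {6,10,11,12,13,15,16,17}
(Q △ R) ∪ P = {6,10,11,12,13,15,16,17}
(Q' ∪ ((Q \ (P ∪ Q)) \ P)) ∩ ((Q △ R) ∪ P) = {15,16}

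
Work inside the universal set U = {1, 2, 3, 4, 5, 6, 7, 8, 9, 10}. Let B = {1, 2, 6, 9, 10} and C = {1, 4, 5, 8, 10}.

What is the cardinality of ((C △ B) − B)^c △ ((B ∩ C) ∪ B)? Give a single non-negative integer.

2

C △ B = {2, 4, 5, 6, 8, 9}
(C △ B) − B = {4, 5, 8}
((C △ B) − B)^c = {1, 2, 3, 6, 7, 9, 10}
B ∩ C = {1, 10}
(B ∩ C) ∪ B = {1, 2, 6, 9, 10}
((C △ B) − B)^c △ ((B ∩ C) ∪ B) = {3, 7}
|((C △ B) − B)^c △ ((B ∩ C) ∪ B)| = 2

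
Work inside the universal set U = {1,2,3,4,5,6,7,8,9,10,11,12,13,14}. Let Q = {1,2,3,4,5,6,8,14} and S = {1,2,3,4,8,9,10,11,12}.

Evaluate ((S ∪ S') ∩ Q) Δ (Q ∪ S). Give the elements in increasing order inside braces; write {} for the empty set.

{9,10,11,12}

S' = {5,6,7,13,14}
S ∪ S' = {1,2,3,4,5,6,7,8,9,10,11,12,13,14}
(S ∪ S') ∩ Q = {1,2,3,4,5,6,8,14}
Q ∪ S = {1,2,3,4,5,6,8,9,10,11,12,14}
((S ∪ S') ∩ Q) Δ (Q ∪ S) = {9,10,11,12}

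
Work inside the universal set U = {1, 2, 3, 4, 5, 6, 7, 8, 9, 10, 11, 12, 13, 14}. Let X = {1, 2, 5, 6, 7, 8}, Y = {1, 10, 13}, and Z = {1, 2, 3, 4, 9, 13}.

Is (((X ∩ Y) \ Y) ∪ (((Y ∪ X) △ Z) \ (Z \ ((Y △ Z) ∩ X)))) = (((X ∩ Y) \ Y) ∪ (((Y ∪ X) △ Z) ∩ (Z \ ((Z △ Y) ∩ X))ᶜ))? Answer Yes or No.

X ∩ Y = {1}
(X ∩ Y) \ Y = {}
Y ∪ X = {1, 2, 5, 6, 7, 8, 10, 13}
(Y ∪ X) △ Z = {3, 4, 5, 6, 7, 8, 9, 10}
Y △ Z = {2, 3, 4, 9, 10}
(Y △ Z) ∩ X = {2}
Z \ ((Y △ Z) ∩ X) = {1, 3, 4, 9, 13}
((Y ∪ X) △ Z) \ (Z \ ((Y △ Z) ∩ X)) = {5, 6, 7, 8, 10}
((X ∩ Y) \ Y) ∪ (((Y ∪ X) △ Z) \ (Z \ ((Y △ Z) ∩ X))) = {5, 6, 7, 8, 10}
Z △ Y = {2, 3, 4, 9, 10}
(Z △ Y) ∩ X = {2}
Z \ ((Z △ Y) ∩ X) = {1, 3, 4, 9, 13}
(Z \ ((Z △ Y) ∩ X))ᶜ = {2, 5, 6, 7, 8, 10, 11, 12, 14}
((Y ∪ X) △ Z) ∩ (Z \ ((Z △ Y) ∩ X))ᶜ = {5, 6, 7, 8, 10}
((X ∩ Y) \ Y) ∪ (((Y ∪ X) △ Z) ∩ (Z \ ((Z △ Y) ∩ X))ᶜ) = {5, 6, 7, 8, 10}
Both equal {5, 6, 7, 8, 10}, so ((X ∩ Y) \ Y) ∪ (((Y ∪ X) △ Z) \ (Z \ ((Y △ Z) ∩ X))) = ((X ∩ Y) \ Y) ∪ (((Y ∪ X) △ Z) ∩ (Z \ ((Z △ Y) ∩ X))ᶜ).

Yes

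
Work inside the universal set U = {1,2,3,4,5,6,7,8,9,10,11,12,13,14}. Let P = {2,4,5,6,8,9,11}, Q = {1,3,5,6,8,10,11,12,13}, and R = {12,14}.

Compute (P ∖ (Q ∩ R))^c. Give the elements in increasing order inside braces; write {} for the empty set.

Q ∩ R = {12}
P ∖ (Q ∩ R) = {2,4,5,6,8,9,11}
(P ∖ (Q ∩ R))^c = {1,3,7,10,12,13,14}

{1,3,7,10,12,13,14}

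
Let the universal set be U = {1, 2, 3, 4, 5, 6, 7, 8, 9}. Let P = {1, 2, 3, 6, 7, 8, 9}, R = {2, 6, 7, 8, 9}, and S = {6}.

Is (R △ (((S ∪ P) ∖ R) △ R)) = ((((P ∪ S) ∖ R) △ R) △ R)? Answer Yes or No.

Yes

S ∪ P = {1, 2, 3, 6, 7, 8, 9}
(S ∪ P) ∖ R = {1, 3}
((S ∪ P) ∖ R) △ R = {1, 2, 3, 6, 7, 8, 9}
R △ (((S ∪ P) ∖ R) △ R) = {1, 3}
P ∪ S = {1, 2, 3, 6, 7, 8, 9}
(P ∪ S) ∖ R = {1, 3}
((P ∪ S) ∖ R) △ R = {1, 2, 3, 6, 7, 8, 9}
(((P ∪ S) ∖ R) △ R) △ R = {1, 3}
Both equal {1, 3}, so R △ (((S ∪ P) ∖ R) △ R) = (((P ∪ S) ∖ R) △ R) △ R.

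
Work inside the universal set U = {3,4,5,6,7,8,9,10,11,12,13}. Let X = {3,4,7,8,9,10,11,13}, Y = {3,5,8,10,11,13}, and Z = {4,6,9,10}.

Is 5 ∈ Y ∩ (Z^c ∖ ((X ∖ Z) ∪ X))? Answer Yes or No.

5 ∉ Z, so 5 ∈ Z^c
5 ∉ X and 5 ∉ Z, so 5 ∉ X ∖ Z
5 ∉ (X ∖ Z) and 5 ∉ X, so 5 ∉ (X ∖ Z) ∪ X
5 ∈ Z^c and 5 ∉ ((X ∖ Z) ∪ X), so 5 ∈ Z^c ∖ ((X ∖ Z) ∪ X)
5 ∈ Y and 5 ∈ (Z^c ∖ ((X ∖ Z) ∪ X)), so 5 ∈ Y ∩ (Z^c ∖ ((X ∖ Z) ∪ X))

Yes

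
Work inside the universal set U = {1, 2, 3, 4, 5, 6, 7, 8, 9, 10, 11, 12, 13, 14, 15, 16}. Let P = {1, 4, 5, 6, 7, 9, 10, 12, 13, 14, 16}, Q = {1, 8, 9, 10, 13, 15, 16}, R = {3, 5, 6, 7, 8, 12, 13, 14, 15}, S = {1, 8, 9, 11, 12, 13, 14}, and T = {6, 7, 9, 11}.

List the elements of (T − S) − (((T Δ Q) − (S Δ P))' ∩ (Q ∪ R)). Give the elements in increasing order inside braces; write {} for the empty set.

{}

T − S = {6, 7}
T Δ Q = {1, 6, 7, 8, 10, 11, 13, 15, 16}
S Δ P = {4, 5, 6, 7, 8, 10, 11, 16}
(T Δ Q) − (S Δ P) = {1, 13, 15}
((T Δ Q) − (S Δ P))' = {2, 3, 4, 5, 6, 7, 8, 9, 10, 11, 12, 14, 16}
Q ∪ R = {1, 3, 5, 6, 7, 8, 9, 10, 12, 13, 14, 15, 16}
((T Δ Q) − (S Δ P))' ∩ (Q ∪ R) = {3, 5, 6, 7, 8, 9, 10, 12, 14, 16}
(T − S) − (((T Δ Q) − (S Δ P))' ∩ (Q ∪ R)) = {}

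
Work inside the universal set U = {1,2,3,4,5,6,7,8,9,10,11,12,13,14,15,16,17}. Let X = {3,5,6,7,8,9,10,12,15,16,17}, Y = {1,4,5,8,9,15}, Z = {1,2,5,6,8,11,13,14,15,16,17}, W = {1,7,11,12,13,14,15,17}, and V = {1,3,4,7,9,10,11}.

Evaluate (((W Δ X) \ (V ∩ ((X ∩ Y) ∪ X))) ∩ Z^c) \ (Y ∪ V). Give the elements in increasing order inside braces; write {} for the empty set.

{}

W Δ X = {1,3,5,6,8,9,10,11,13,14,16}
X ∩ Y = {5,8,9,15}
(X ∩ Y) ∪ X = {3,5,6,7,8,9,10,12,15,16,17}
V ∩ ((X ∩ Y) ∪ X) = {3,7,9,10}
(W Δ X) \ (V ∩ ((X ∩ Y) ∪ X)) = {1,5,6,8,11,13,14,16}
Z^c = {3,4,7,9,10,12}
((W Δ X) \ (V ∩ ((X ∩ Y) ∪ X))) ∩ Z^c = {}
Y ∪ V = {1,3,4,5,7,8,9,10,11,15}
(((W Δ X) \ (V ∩ ((X ∩ Y) ∪ X))) ∩ Z^c) \ (Y ∪ V) = {}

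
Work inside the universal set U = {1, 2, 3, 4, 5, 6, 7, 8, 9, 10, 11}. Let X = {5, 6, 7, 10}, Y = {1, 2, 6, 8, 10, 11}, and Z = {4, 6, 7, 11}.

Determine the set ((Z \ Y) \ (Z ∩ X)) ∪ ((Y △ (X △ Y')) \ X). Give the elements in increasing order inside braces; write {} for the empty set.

Z \ Y = {4, 7}
Z ∩ X = {6, 7}
(Z \ Y) \ (Z ∩ X) = {4}
Y' = {3, 4, 5, 7, 9}
X △ Y' = {3, 4, 6, 9, 10}
Y △ (X △ Y') = {1, 2, 3, 4, 8, 9, 11}
(Y △ (X △ Y')) \ X = {1, 2, 3, 4, 8, 9, 11}
((Z \ Y) \ (Z ∩ X)) ∪ ((Y △ (X △ Y')) \ X) = {1, 2, 3, 4, 8, 9, 11}

{1, 2, 3, 4, 8, 9, 11}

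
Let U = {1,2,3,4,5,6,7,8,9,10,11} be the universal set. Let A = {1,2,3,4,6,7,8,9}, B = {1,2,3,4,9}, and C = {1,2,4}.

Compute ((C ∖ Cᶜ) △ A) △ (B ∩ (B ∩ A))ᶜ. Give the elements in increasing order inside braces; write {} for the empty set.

Cᶜ = {3,5,6,7,8,9,10,11}
C ∖ Cᶜ = {1,2,4}
(C ∖ Cᶜ) △ A = {3,6,7,8,9}
B ∩ A = {1,2,3,4,9}
B ∩ (B ∩ A) = {1,2,3,4,9}
(B ∩ (B ∩ A))ᶜ = {5,6,7,8,10,11}
((C ∖ Cᶜ) △ A) △ (B ∩ (B ∩ A))ᶜ = {3,5,9,10,11}

{3,5,9,10,11}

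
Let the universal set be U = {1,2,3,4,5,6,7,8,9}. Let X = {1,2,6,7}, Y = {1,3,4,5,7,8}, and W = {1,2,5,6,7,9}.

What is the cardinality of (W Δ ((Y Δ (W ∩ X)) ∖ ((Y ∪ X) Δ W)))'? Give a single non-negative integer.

W ∩ X = {1,2,6,7}
Y Δ (W ∩ X) = {2,3,4,5,6,8}
Y ∪ X = {1,2,3,4,5,6,7,8}
(Y ∪ X) Δ W = {3,4,8,9}
(Y Δ (W ∩ X)) ∖ ((Y ∪ X) Δ W) = {2,5,6}
W Δ ((Y Δ (W ∩ X)) ∖ ((Y ∪ X) Δ W)) = {1,7,9}
(W Δ ((Y Δ (W ∩ X)) ∖ ((Y ∪ X) Δ W)))' = {2,3,4,5,6,8}
|(W Δ ((Y Δ (W ∩ X)) ∖ ((Y ∪ X) Δ W)))'| = 6

6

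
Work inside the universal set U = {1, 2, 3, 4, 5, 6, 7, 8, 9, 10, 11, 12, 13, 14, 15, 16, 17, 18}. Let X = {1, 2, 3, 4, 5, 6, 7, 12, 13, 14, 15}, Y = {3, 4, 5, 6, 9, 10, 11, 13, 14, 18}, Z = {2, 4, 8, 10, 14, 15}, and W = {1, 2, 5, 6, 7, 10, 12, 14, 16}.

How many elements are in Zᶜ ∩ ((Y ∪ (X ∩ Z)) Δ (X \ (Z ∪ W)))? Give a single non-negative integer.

Zᶜ = {1, 3, 5, 6, 7, 9, 11, 12, 13, 16, 17, 18}
X ∩ Z = {2, 4, 14, 15}
Y ∪ (X ∩ Z) = {2, 3, 4, 5, 6, 9, 10, 11, 13, 14, 15, 18}
Z ∪ W = {1, 2, 4, 5, 6, 7, 8, 10, 12, 14, 15, 16}
X \ (Z ∪ W) = {3, 13}
(Y ∪ (X ∩ Z)) Δ (X \ (Z ∪ W)) = {2, 4, 5, 6, 9, 10, 11, 14, 15, 18}
Zᶜ ∩ ((Y ∪ (X ∩ Z)) Δ (X \ (Z ∪ W))) = {5, 6, 9, 11, 18}
|Zᶜ ∩ ((Y ∪ (X ∩ Z)) Δ (X \ (Z ∪ W)))| = 5

5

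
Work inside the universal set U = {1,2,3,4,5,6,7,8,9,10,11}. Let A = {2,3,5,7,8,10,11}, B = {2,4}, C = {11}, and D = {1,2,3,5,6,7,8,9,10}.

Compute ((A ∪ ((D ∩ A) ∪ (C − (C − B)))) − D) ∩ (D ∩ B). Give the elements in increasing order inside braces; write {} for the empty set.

{}

D ∩ A = {2,3,5,7,8,10}
C − B = {11}
C − (C − B) = {}
(D ∩ A) ∪ (C − (C − B)) = {2,3,5,7,8,10}
A ∪ ((D ∩ A) ∪ (C − (C − B))) = {2,3,5,7,8,10,11}
(A ∪ ((D ∩ A) ∪ (C − (C − B)))) − D = {11}
D ∩ B = {2}
((A ∪ ((D ∩ A) ∪ (C − (C − B)))) − D) ∩ (D ∩ B) = {}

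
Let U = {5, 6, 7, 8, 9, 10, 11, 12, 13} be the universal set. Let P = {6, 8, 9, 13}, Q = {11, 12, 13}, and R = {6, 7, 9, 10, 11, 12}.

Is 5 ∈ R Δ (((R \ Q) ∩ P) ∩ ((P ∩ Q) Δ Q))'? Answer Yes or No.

5 ∉ R and 5 ∉ Q, so 5 ∉ R \ Q
5 ∉ (R \ Q) and 5 ∉ P, so 5 ∉ (R \ Q) ∩ P
5 ∉ P and 5 ∉ Q, so 5 ∉ P ∩ Q
5 ∉ (P ∩ Q) and 5 ∉ Q, so 5 ∉ (P ∩ Q) Δ Q
5 ∉ ((R \ Q) ∩ P) and 5 ∉ ((P ∩ Q) Δ Q), so 5 ∉ ((R \ Q) ∩ P) ∩ ((P ∩ Q) Δ Q)
5 ∈ (((R \ Q) ∩ P) ∩ ((P ∩ Q) Δ Q))' since 5 ∉ (((R \ Q) ∩ P) ∩ ((P ∩ Q) Δ Q))
5 ∉ R and 5 ∈ (((R \ Q) ∩ P) ∩ ((P ∩ Q) Δ Q))', so 5 ∈ R Δ (((R \ Q) ∩ P) ∩ ((P ∩ Q) Δ Q))'

Yes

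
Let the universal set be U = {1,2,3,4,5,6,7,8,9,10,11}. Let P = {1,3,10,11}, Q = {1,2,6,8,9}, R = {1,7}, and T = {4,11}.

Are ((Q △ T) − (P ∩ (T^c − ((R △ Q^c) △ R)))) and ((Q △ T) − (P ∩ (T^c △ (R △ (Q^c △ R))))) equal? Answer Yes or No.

No

Q △ T = {1,2,4,6,8,9,11}
T^c = {1,2,3,5,6,7,8,9,10}
Q^c = {3,4,5,7,10,11}
R △ Q^c = {1,3,4,5,10,11}
(R △ Q^c) △ R = {3,4,5,7,10,11}
T^c − ((R △ Q^c) △ R) = {1,2,6,8,9}
P ∩ (T^c − ((R △ Q^c) △ R)) = {1}
(Q △ T) − (P ∩ (T^c − ((R △ Q^c) △ R))) = {2,4,6,8,9,11}
Q^c △ R = {1,3,4,5,10,11}
R △ (Q^c △ R) = {3,4,5,7,10,11}
T^c △ (R △ (Q^c △ R)) = {1,2,4,6,8,9,11}
P ∩ (T^c △ (R △ (Q^c △ R))) = {1,11}
(Q △ T) − (P ∩ (T^c △ (R △ (Q^c △ R)))) = {2,4,6,8,9}
11 ∈ (Q △ T) − (P ∩ (T^c − ((R △ Q^c) △ R))) but 11 ∉ (Q △ T) − (P ∩ (T^c △ (R △ (Q^c △ R)))), so they differ.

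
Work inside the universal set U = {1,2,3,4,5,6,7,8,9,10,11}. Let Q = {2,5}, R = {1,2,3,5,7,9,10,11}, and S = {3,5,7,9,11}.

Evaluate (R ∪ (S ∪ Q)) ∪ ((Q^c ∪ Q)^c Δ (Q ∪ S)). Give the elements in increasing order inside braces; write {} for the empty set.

S ∪ Q = {2,3,5,7,9,11}
R ∪ (S ∪ Q) = {1,2,3,5,7,9,10,11}
Q^c = {1,3,4,6,7,8,9,10,11}
Q^c ∪ Q = {1,2,3,4,5,6,7,8,9,10,11}
(Q^c ∪ Q)^c = {}
Q ∪ S = {2,3,5,7,9,11}
(Q^c ∪ Q)^c Δ (Q ∪ S) = {2,3,5,7,9,11}
(R ∪ (S ∪ Q)) ∪ ((Q^c ∪ Q)^c Δ (Q ∪ S)) = {1,2,3,5,7,9,10,11}

{1,2,3,5,7,9,10,11}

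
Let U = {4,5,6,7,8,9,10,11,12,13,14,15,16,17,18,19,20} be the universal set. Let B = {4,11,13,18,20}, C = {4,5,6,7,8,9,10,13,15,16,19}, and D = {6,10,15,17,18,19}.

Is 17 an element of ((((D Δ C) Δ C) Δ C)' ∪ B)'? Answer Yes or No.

17 ∈ D and 17 ∉ C, so 17 ∈ D Δ C
17 ∈ (D Δ C) and 17 ∉ C, so 17 ∈ (D Δ C) Δ C
17 ∈ ((D Δ C) Δ C) and 17 ∉ C, so 17 ∈ ((D Δ C) Δ C) Δ C
17 ∉ (((D Δ C) Δ C) Δ C)' since 17 ∈ (((D Δ C) Δ C) Δ C)
17 ∉ (((D Δ C) Δ C) Δ C)' and 17 ∉ B, so 17 ∉ (((D Δ C) Δ C) Δ C)' ∪ B
17 ∈ ((((D Δ C) Δ C) Δ C)' ∪ B)' since 17 ∉ ((((D Δ C) Δ C) Δ C)' ∪ B)

Yes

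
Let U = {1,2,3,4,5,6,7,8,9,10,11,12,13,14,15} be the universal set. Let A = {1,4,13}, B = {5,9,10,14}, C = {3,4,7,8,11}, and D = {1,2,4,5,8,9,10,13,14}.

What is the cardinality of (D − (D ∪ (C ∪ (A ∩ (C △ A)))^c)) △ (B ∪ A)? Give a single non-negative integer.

C △ A = {1,3,7,8,11,13}
A ∩ (C △ A) = {1,13}
C ∪ (A ∩ (C △ A)) = {1,3,4,7,8,11,13}
(C ∪ (A ∩ (C △ A)))^c = {2,5,6,9,10,12,14,15}
D ∪ (C ∪ (A ∩ (C △ A)))^c = {1,2,4,5,6,8,9,10,12,13,14,15}
D − (D ∪ (C ∪ (A ∩ (C △ A)))^c) = {}
B ∪ A = {1,4,5,9,10,13,14}
(D − (D ∪ (C ∪ (A ∩ (C △ A)))^c)) △ (B ∪ A) = {1,4,5,9,10,13,14}
|(D − (D ∪ (C ∪ (A ∩ (C △ A)))^c)) △ (B ∪ A)| = 7

7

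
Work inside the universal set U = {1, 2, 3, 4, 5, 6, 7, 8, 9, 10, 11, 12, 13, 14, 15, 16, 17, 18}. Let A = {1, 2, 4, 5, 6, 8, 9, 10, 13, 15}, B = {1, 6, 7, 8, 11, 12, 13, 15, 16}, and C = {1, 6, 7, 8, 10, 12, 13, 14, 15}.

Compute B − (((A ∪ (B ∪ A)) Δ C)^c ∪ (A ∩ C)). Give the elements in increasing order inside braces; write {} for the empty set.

B ∪ A = {1, 2, 4, 5, 6, 7, 8, 9, 10, 11, 12, 13, 15, 16}
A ∪ (B ∪ A) = {1, 2, 4, 5, 6, 7, 8, 9, 10, 11, 12, 13, 15, 16}
(A ∪ (B ∪ A)) Δ C = {2, 4, 5, 9, 11, 14, 16}
((A ∪ (B ∪ A)) Δ C)^c = {1, 3, 6, 7, 8, 10, 12, 13, 15, 17, 18}
A ∩ C = {1, 6, 8, 10, 13, 15}
((A ∪ (B ∪ A)) Δ C)^c ∪ (A ∩ C) = {1, 3, 6, 7, 8, 10, 12, 13, 15, 17, 18}
B − (((A ∪ (B ∪ A)) Δ C)^c ∪ (A ∩ C)) = {11, 16}

{11, 16}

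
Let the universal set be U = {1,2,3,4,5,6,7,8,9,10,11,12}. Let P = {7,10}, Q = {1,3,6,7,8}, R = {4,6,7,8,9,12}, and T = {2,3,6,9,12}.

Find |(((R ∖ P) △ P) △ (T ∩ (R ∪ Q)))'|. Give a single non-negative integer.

7

R ∖ P = {4,6,8,9,12}
(R ∖ P) △ P = {4,6,7,8,9,10,12}
R ∪ Q = {1,3,4,6,7,8,9,12}
T ∩ (R ∪ Q) = {3,6,9,12}
((R ∖ P) △ P) △ (T ∩ (R ∪ Q)) = {3,4,7,8,10}
(((R ∖ P) △ P) △ (T ∩ (R ∪ Q)))' = {1,2,5,6,9,11,12}
|(((R ∖ P) △ P) △ (T ∩ (R ∪ Q)))'| = 7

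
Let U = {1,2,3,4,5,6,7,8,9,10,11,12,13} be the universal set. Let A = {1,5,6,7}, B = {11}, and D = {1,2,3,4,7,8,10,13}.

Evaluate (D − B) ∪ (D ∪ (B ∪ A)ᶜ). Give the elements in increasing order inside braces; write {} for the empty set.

{1,2,3,4,7,8,9,10,12,13}

D − B = {1,2,3,4,7,8,10,13}
B ∪ A = {1,5,6,7,11}
(B ∪ A)ᶜ = {2,3,4,8,9,10,12,13}
D ∪ (B ∪ A)ᶜ = {1,2,3,4,7,8,9,10,12,13}
(D − B) ∪ (D ∪ (B ∪ A)ᶜ) = {1,2,3,4,7,8,9,10,12,13}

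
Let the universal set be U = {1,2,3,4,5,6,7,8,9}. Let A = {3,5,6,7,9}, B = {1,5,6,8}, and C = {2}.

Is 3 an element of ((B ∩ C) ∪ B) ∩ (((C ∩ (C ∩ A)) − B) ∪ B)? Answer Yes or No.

3 ∉ B and 3 ∉ C, so 3 ∉ B ∩ C
3 ∉ (B ∩ C) and 3 ∉ B, so 3 ∉ (B ∩ C) ∪ B
3 ∉ C and 3 ∈ A, so 3 ∉ C ∩ A
3 ∉ C and 3 ∉ (C ∩ A), so 3 ∉ C ∩ (C ∩ A)
3 ∉ (C ∩ (C ∩ A)) and 3 ∉ B, so 3 ∉ (C ∩ (C ∩ A)) − B
3 ∉ ((C ∩ (C ∩ A)) − B) and 3 ∉ B, so 3 ∉ ((C ∩ (C ∩ A)) − B) ∪ B
3 ∉ ((B ∩ C) ∪ B) and 3 ∉ (((C ∩ (C ∩ A)) − B) ∪ B), so 3 ∉ ((B ∩ C) ∪ B) ∩ (((C ∩ (C ∩ A)) − B) ∪ B)

No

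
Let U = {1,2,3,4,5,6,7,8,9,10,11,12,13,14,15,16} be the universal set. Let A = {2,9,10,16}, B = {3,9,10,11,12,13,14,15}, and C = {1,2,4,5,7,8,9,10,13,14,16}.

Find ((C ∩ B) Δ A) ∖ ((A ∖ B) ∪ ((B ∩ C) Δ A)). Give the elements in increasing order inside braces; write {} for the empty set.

C ∩ B = {9,10,13,14}
(C ∩ B) Δ A = {2,13,14,16}
A ∖ B = {2,16}
B ∩ C = {9,10,13,14}
(B ∩ C) Δ A = {2,13,14,16}
(A ∖ B) ∪ ((B ∩ C) Δ A) = {2,13,14,16}
((C ∩ B) Δ A) ∖ ((A ∖ B) ∪ ((B ∩ C) Δ A)) = {}

{}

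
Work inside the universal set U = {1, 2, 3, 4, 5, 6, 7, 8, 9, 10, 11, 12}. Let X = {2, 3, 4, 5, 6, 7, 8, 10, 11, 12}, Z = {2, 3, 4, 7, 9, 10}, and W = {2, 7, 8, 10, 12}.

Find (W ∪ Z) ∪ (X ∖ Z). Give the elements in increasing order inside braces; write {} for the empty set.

W ∪ Z = {2, 3, 4, 7, 8, 9, 10, 12}
X ∖ Z = {5, 6, 8, 11, 12}
(W ∪ Z) ∪ (X ∖ Z) = {2, 3, 4, 5, 6, 7, 8, 9, 10, 11, 12}

{2, 3, 4, 5, 6, 7, 8, 9, 10, 11, 12}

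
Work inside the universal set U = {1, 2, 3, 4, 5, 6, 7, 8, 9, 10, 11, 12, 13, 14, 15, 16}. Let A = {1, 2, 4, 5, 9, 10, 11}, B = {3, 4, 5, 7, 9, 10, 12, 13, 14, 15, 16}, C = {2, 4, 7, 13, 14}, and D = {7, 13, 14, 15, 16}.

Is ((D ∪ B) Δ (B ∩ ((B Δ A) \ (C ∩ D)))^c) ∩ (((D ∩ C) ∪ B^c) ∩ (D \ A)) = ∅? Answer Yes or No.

Yes

D ∪ B = {3, 4, 5, 7, 9, 10, 12, 13, 14, 15, 16}
B Δ A = {1, 2, 3, 7, 11, 12, 13, 14, 15, 16}
C ∩ D = {7, 13, 14}
(B Δ A) \ (C ∩ D) = {1, 2, 3, 11, 12, 15, 16}
B ∩ ((B Δ A) \ (C ∩ D)) = {3, 12, 15, 16}
(B ∩ ((B Δ A) \ (C ∩ D)))^c = {1, 2, 4, 5, 6, 7, 8, 9, 10, 11, 13, 14}
(D ∪ B) Δ (B ∩ ((B Δ A) \ (C ∩ D)))^c = {1, 2, 3, 6, 8, 11, 12, 15, 16}
D ∩ C = {7, 13, 14}
B^c = {1, 2, 6, 8, 11}
(D ∩ C) ∪ B^c = {1, 2, 6, 7, 8, 11, 13, 14}
D \ A = {7, 13, 14, 15, 16}
((D ∩ C) ∪ B^c) ∩ (D \ A) = {7, 13, 14}
{1, 2, 3, 6, 8, 11, 12, 15, 16} and {7, 13, 14} share no elements.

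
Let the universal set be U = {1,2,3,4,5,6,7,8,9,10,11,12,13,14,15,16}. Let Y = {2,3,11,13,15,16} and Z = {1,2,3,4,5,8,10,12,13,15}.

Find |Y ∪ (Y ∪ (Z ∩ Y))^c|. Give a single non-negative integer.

16

Z ∩ Y = {2,3,13,15}
Y ∪ (Z ∩ Y) = {2,3,11,13,15,16}
(Y ∪ (Z ∩ Y))^c = {1,4,5,6,7,8,9,10,12,14}
Y ∪ (Y ∪ (Z ∩ Y))^c = {1,2,3,4,5,6,7,8,9,10,11,12,13,14,15,16}
|Y ∪ (Y ∪ (Z ∩ Y))^c| = 16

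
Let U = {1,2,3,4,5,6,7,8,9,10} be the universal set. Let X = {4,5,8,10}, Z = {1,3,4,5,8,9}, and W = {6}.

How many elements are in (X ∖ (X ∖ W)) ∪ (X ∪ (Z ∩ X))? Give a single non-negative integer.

4

X ∖ W = {4,5,8,10}
X ∖ (X ∖ W) = {}
Z ∩ X = {4,5,8}
X ∪ (Z ∩ X) = {4,5,8,10}
(X ∖ (X ∖ W)) ∪ (X ∪ (Z ∩ X)) = {4,5,8,10}
|(X ∖ (X ∖ W)) ∪ (X ∪ (Z ∩ X))| = 4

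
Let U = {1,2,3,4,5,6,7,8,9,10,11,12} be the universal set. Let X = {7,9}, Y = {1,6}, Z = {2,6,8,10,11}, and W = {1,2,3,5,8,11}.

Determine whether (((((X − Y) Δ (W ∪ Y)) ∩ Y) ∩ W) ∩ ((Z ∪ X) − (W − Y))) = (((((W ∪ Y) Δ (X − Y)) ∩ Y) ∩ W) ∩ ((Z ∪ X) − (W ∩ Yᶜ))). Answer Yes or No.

X − Y = {7,9}
W ∪ Y = {1,2,3,5,6,8,11}
(X − Y) Δ (W ∪ Y) = {1,2,3,5,6,7,8,9,11}
((X − Y) Δ (W ∪ Y)) ∩ Y = {1,6}
(((X − Y) Δ (W ∪ Y)) ∩ Y) ∩ W = {1}
Z ∪ X = {2,6,7,8,9,10,11}
W − Y = {2,3,5,8,11}
(Z ∪ X) − (W − Y) = {6,7,9,10}
((((X − Y) Δ (W ∪ Y)) ∩ Y) ∩ W) ∩ ((Z ∪ X) − (W − Y)) = {}
(W ∪ Y) Δ (X − Y) = {1,2,3,5,6,7,8,9,11}
((W ∪ Y) Δ (X − Y)) ∩ Y = {1,6}
(((W ∪ Y) Δ (X − Y)) ∩ Y) ∩ W = {1}
Yᶜ = {2,3,4,5,7,8,9,10,11,12}
W ∩ Yᶜ = {2,3,5,8,11}
(Z ∪ X) − (W ∩ Yᶜ) = {6,7,9,10}
((((W ∪ Y) Δ (X − Y)) ∩ Y) ∩ W) ∩ ((Z ∪ X) − (W ∩ Yᶜ)) = {}
Both equal {}, so ((((X − Y) Δ (W ∪ Y)) ∩ Y) ∩ W) ∩ ((Z ∪ X) − (W − Y)) = ((((W ∪ Y) Δ (X − Y)) ∩ Y) ∩ W) ∩ ((Z ∪ X) − (W ∩ Yᶜ)).

Yes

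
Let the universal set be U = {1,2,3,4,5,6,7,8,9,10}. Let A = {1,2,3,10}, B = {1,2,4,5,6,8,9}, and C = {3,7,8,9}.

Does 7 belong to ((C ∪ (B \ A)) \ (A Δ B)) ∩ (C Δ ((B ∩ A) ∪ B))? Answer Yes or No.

7 ∉ B and 7 ∉ A, so 7 ∉ B \ A
7 ∈ C and 7 ∉ (B \ A), so 7 ∈ C ∪ (B \ A)
7 ∉ A and 7 ∉ B, so 7 ∉ A Δ B
7 ∈ (C ∪ (B \ A)) and 7 ∉ (A Δ B), so 7 ∈ (C ∪ (B \ A)) \ (A Δ B)
7 ∉ B and 7 ∉ A, so 7 ∉ B ∩ A
7 ∉ (B ∩ A) and 7 ∉ B, so 7 ∉ (B ∩ A) ∪ B
7 ∈ C and 7 ∉ ((B ∩ A) ∪ B), so 7 ∈ C Δ ((B ∩ A) ∪ B)
7 ∈ ((C ∪ (B \ A)) \ (A Δ B)) and 7 ∈ (C Δ ((B ∩ A) ∪ B)), so 7 ∈ ((C ∪ (B \ A)) \ (A Δ B)) ∩ (C Δ ((B ∩ A) ∪ B))

Yes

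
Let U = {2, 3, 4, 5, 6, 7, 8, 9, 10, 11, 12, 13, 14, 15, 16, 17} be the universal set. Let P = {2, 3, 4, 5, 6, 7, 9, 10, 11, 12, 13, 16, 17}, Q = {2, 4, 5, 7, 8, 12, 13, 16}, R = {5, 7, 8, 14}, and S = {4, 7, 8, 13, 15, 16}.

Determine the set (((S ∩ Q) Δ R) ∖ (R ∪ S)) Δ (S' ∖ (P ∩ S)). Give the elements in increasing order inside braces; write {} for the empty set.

S ∩ Q = {4, 7, 8, 13, 16}
(S ∩ Q) Δ R = {4, 5, 13, 14, 16}
R ∪ S = {4, 5, 7, 8, 13, 14, 15, 16}
((S ∩ Q) Δ R) ∖ (R ∪ S) = {}
S' = {2, 3, 5, 6, 9, 10, 11, 12, 14, 17}
P ∩ S = {4, 7, 13, 16}
S' ∖ (P ∩ S) = {2, 3, 5, 6, 9, 10, 11, 12, 14, 17}
(((S ∩ Q) Δ R) ∖ (R ∪ S)) Δ (S' ∖ (P ∩ S)) = {2, 3, 5, 6, 9, 10, 11, 12, 14, 17}

{2, 3, 5, 6, 9, 10, 11, 12, 14, 17}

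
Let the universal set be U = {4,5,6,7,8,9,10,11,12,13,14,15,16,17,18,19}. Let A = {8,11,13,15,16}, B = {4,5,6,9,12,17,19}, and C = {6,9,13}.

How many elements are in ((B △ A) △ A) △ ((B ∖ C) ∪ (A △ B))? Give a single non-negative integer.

B △ A = {4,5,6,8,9,11,12,13,15,16,17,19}
(B △ A) △ A = {4,5,6,9,12,17,19}
B ∖ C = {4,5,12,17,19}
A △ B = {4,5,6,8,9,11,12,13,15,16,17,19}
(B ∖ C) ∪ (A △ B) = {4,5,6,8,9,11,12,13,15,16,17,19}
((B △ A) △ A) △ ((B ∖ C) ∪ (A △ B)) = {8,11,13,15,16}
|((B △ A) △ A) △ ((B ∖ C) ∪ (A △ B))| = 5

5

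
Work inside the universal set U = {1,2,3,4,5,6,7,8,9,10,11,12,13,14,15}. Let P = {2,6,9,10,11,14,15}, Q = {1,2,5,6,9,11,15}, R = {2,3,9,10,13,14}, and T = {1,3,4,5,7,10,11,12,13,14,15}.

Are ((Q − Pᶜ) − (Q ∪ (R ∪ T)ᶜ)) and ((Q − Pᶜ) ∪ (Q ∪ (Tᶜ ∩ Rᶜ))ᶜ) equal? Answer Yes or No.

Pᶜ = {1,3,4,5,7,8,12,13}
Q − Pᶜ = {2,6,9,11,15}
R ∪ T = {1,2,3,4,5,7,9,10,11,12,13,14,15}
(R ∪ T)ᶜ = {6,8}
Q ∪ (R ∪ T)ᶜ = {1,2,5,6,8,9,11,15}
(Q − Pᶜ) − (Q ∪ (R ∪ T)ᶜ) = {}
Tᶜ = {2,6,8,9}
Rᶜ = {1,4,5,6,7,8,11,12,15}
Tᶜ ∩ Rᶜ = {6,8}
Q ∪ (Tᶜ ∩ Rᶜ) = {1,2,5,6,8,9,11,15}
(Q ∪ (Tᶜ ∩ Rᶜ))ᶜ = {3,4,7,10,12,13,14}
(Q − Pᶜ) ∪ (Q ∪ (Tᶜ ∩ Rᶜ))ᶜ = {2,3,4,6,7,9,10,11,12,13,14,15}
2 ∈ (Q − Pᶜ) ∪ (Q ∪ (Tᶜ ∩ Rᶜ))ᶜ but 2 ∉ (Q − Pᶜ) − (Q ∪ (R ∪ T)ᶜ), so they differ.

No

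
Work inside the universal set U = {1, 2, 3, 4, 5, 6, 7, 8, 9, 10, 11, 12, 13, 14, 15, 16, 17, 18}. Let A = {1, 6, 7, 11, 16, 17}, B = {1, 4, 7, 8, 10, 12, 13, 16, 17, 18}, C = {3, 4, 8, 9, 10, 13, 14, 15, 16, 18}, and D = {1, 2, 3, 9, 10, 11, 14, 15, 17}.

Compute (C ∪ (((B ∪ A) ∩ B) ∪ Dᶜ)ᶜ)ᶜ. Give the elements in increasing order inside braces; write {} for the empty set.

{1, 5, 6, 7, 12, 17}

B ∪ A = {1, 4, 6, 7, 8, 10, 11, 12, 13, 16, 17, 18}
(B ∪ A) ∩ B = {1, 4, 7, 8, 10, 12, 13, 16, 17, 18}
Dᶜ = {4, 5, 6, 7, 8, 12, 13, 16, 18}
((B ∪ A) ∩ B) ∪ Dᶜ = {1, 4, 5, 6, 7, 8, 10, 12, 13, 16, 17, 18}
(((B ∪ A) ∩ B) ∪ Dᶜ)ᶜ = {2, 3, 9, 11, 14, 15}
C ∪ (((B ∪ A) ∩ B) ∪ Dᶜ)ᶜ = {2, 3, 4, 8, 9, 10, 11, 13, 14, 15, 16, 18}
(C ∪ (((B ∪ A) ∩ B) ∪ Dᶜ)ᶜ)ᶜ = {1, 5, 6, 7, 12, 17}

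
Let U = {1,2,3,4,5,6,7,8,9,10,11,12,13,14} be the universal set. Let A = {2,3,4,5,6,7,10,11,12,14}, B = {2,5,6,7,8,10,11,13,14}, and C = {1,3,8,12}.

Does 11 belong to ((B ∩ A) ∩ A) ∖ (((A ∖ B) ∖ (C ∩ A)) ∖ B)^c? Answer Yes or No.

11 ∈ B and 11 ∈ A, so 11 ∈ B ∩ A
11 ∈ (B ∩ A) and 11 ∈ A, so 11 ∈ (B ∩ A) ∩ A
11 ∈ A and 11 ∈ B, so 11 ∉ A ∖ B
11 ∉ C and 11 ∈ A, so 11 ∉ C ∩ A
11 ∉ (A ∖ B) and 11 ∉ (C ∩ A), so 11 ∉ (A ∖ B) ∖ (C ∩ A)
11 ∉ ((A ∖ B) ∖ (C ∩ A)) and 11 ∈ B, so 11 ∉ ((A ∖ B) ∖ (C ∩ A)) ∖ B
11 ∈ (((A ∖ B) ∖ (C ∩ A)) ∖ B)^c since 11 ∉ (((A ∖ B) ∖ (C ∩ A)) ∖ B)
11 ∈ ((B ∩ A) ∩ A) and 11 ∈ (((A ∖ B) ∖ (C ∩ A)) ∖ B)^c, so 11 ∉ ((B ∩ A) ∩ A) ∖ (((A ∖ B) ∖ (C ∩ A)) ∖ B)^c

No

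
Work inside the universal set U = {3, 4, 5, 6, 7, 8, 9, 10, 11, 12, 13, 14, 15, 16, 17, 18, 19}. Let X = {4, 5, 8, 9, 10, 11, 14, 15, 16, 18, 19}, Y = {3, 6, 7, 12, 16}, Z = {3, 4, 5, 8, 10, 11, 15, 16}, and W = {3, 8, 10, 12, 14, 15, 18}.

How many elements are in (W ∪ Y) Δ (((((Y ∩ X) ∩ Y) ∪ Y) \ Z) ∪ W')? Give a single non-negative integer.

W ∪ Y = {3, 6, 7, 8, 10, 12, 14, 15, 16, 18}
Y ∩ X = {16}
(Y ∩ X) ∩ Y = {16}
((Y ∩ X) ∩ Y) ∪ Y = {3, 6, 7, 12, 16}
(((Y ∩ X) ∩ Y) ∪ Y) \ Z = {6, 7, 12}
W' = {4, 5, 6, 7, 9, 11, 13, 16, 17, 19}
((((Y ∩ X) ∩ Y) ∪ Y) \ Z) ∪ W' = {4, 5, 6, 7, 9, 11, 12, 13, 16, 17, 19}
(W ∪ Y) Δ (((((Y ∩ X) ∩ Y) ∪ Y) \ Z) ∪ W') = {3, 4, 5, 8, 9, 10, 11, 13, 14, 15, 17, 18, 19}
|(W ∪ Y) Δ (((((Y ∩ X) ∩ Y) ∪ Y) \ Z) ∪ W')| = 13

13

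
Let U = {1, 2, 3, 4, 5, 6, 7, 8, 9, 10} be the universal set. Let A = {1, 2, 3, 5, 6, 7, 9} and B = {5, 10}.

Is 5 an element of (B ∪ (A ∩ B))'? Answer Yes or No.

No

5 ∈ A and 5 ∈ B, so 5 ∈ A ∩ B
5 ∈ B and 5 ∈ (A ∩ B), so 5 ∈ B ∪ (A ∩ B)
5 ∉ (B ∪ (A ∩ B))' since 5 ∈ (B ∪ (A ∩ B))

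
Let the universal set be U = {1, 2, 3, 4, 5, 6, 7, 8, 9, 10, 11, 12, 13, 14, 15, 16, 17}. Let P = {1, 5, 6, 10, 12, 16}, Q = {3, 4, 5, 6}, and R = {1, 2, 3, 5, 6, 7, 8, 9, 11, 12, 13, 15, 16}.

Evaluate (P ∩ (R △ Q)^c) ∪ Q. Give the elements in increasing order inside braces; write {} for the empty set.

R △ Q = {1, 2, 4, 7, 8, 9, 11, 12, 13, 15, 16}
(R △ Q)^c = {3, 5, 6, 10, 14, 17}
P ∩ (R △ Q)^c = {5, 6, 10}
(P ∩ (R △ Q)^c) ∪ Q = {3, 4, 5, 6, 10}

{3, 4, 5, 6, 10}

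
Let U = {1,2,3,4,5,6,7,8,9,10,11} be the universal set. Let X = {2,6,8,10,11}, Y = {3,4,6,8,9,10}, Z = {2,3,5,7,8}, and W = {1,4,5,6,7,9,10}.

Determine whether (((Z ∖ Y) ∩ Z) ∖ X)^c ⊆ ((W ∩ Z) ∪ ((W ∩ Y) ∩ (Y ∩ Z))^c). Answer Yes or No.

Z ∖ Y = {2,5,7}
(Z ∖ Y) ∩ Z = {2,5,7}
((Z ∖ Y) ∩ Z) ∖ X = {5,7}
(((Z ∖ Y) ∩ Z) ∖ X)^c = {1,2,3,4,6,8,9,10,11}
W ∩ Z = {5,7}
W ∩ Y = {4,6,9,10}
Y ∩ Z = {3,8}
(W ∩ Y) ∩ (Y ∩ Z) = {}
((W ∩ Y) ∩ (Y ∩ Z))^c = {1,2,3,4,5,6,7,8,9,10,11}
(W ∩ Z) ∪ ((W ∩ Y) ∩ (Y ∩ Z))^c = {1,2,3,4,5,6,7,8,9,10,11}
Every element of {1,2,3,4,6,8,9,10,11} is in {1,2,3,4,5,6,7,8,9,10,11}, so (((Z ∖ Y) ∩ Z) ∖ X)^c ⊆ (W ∩ Z) ∪ ((W ∩ Y) ∩ (Y ∩ Z))^c.

Yes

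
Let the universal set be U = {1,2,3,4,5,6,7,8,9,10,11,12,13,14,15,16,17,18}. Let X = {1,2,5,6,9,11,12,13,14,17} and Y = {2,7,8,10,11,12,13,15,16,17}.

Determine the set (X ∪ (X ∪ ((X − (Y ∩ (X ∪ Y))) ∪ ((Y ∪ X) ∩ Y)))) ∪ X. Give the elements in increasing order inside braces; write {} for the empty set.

{1,2,5,6,7,8,9,10,11,12,13,14,15,16,17}

X ∪ Y = {1,2,5,6,7,8,9,10,11,12,13,14,15,16,17}
Y ∩ (X ∪ Y) = {2,7,8,10,11,12,13,15,16,17}
X − (Y ∩ (X ∪ Y)) = {1,5,6,9,14}
Y ∪ X = {1,2,5,6,7,8,9,10,11,12,13,14,15,16,17}
(Y ∪ X) ∩ Y = {2,7,8,10,11,12,13,15,16,17}
(X − (Y ∩ (X ∪ Y))) ∪ ((Y ∪ X) ∩ Y) = {1,2,5,6,7,8,9,10,11,12,13,14,15,16,17}
X ∪ ((X − (Y ∩ (X ∪ Y))) ∪ ((Y ∪ X) ∩ Y)) = {1,2,5,6,7,8,9,10,11,12,13,14,15,16,17}
X ∪ (X ∪ ((X − (Y ∩ (X ∪ Y))) ∪ ((Y ∪ X) ∩ Y))) = {1,2,5,6,7,8,9,10,11,12,13,14,15,16,17}
(X ∪ (X ∪ ((X − (Y ∩ (X ∪ Y))) ∪ ((Y ∪ X) ∩ Y)))) ∪ X = {1,2,5,6,7,8,9,10,11,12,13,14,15,16,17}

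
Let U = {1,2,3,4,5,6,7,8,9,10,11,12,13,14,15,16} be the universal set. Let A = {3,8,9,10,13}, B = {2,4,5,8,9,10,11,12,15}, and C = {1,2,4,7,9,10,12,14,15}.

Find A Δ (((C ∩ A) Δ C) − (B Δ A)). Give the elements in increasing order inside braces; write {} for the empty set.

C ∩ A = {9,10}
(C ∩ A) Δ C = {1,2,4,7,12,14,15}
B Δ A = {2,3,4,5,11,12,13,15}
((C ∩ A) Δ C) − (B Δ A) = {1,7,14}
A Δ (((C ∩ A) Δ C) − (B Δ A)) = {1,3,7,8,9,10,13,14}

{1,3,7,8,9,10,13,14}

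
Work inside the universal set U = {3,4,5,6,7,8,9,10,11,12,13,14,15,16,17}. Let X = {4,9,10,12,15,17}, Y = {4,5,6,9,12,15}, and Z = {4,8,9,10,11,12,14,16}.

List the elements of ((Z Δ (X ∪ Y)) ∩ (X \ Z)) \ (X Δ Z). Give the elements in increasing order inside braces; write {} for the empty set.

{}

X ∪ Y = {4,5,6,9,10,12,15,17}
Z Δ (X ∪ Y) = {5,6,8,11,14,15,16,17}
X \ Z = {15,17}
(Z Δ (X ∪ Y)) ∩ (X \ Z) = {15,17}
X Δ Z = {8,11,14,15,16,17}
((Z Δ (X ∪ Y)) ∩ (X \ Z)) \ (X Δ Z) = {}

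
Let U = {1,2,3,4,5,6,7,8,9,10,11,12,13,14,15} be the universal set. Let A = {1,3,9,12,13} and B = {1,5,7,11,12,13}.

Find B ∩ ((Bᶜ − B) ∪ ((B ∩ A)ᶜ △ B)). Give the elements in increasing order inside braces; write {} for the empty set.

Bᶜ = {2,3,4,6,8,9,10,14,15}
Bᶜ − B = {2,3,4,6,8,9,10,14,15}
B ∩ A = {1,12,13}
(B ∩ A)ᶜ = {2,3,4,5,6,7,8,9,10,11,14,15}
(B ∩ A)ᶜ △ B = {1,2,3,4,6,8,9,10,12,13,14,15}
(Bᶜ − B) ∪ ((B ∩ A)ᶜ △ B) = {1,2,3,4,6,8,9,10,12,13,14,15}
B ∩ ((Bᶜ − B) ∪ ((B ∩ A)ᶜ △ B)) = {1,12,13}

{1,12,13}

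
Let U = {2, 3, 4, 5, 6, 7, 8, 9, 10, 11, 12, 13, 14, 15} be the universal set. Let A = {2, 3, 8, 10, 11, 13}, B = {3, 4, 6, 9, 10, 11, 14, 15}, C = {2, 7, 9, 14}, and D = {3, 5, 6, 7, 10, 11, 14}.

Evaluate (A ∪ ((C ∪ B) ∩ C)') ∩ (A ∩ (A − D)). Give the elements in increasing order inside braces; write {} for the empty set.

{2, 8, 13}

C ∪ B = {2, 3, 4, 6, 7, 9, 10, 11, 14, 15}
(C ∪ B) ∩ C = {2, 7, 9, 14}
((C ∪ B) ∩ C)' = {3, 4, 5, 6, 8, 10, 11, 12, 13, 15}
A ∪ ((C ∪ B) ∩ C)' = {2, 3, 4, 5, 6, 8, 10, 11, 12, 13, 15}
A − D = {2, 8, 13}
A ∩ (A − D) = {2, 8, 13}
(A ∪ ((C ∪ B) ∩ C)') ∩ (A ∩ (A − D)) = {2, 8, 13}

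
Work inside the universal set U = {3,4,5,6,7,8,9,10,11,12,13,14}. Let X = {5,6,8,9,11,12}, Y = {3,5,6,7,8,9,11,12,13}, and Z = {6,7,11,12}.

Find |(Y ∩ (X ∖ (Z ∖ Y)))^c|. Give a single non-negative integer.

Z ∖ Y = {}
X ∖ (Z ∖ Y) = {5,6,8,9,11,12}
Y ∩ (X ∖ (Z ∖ Y)) = {5,6,8,9,11,12}
(Y ∩ (X ∖ (Z ∖ Y)))^c = {3,4,7,10,13,14}
|(Y ∩ (X ∖ (Z ∖ Y)))^c| = 6

6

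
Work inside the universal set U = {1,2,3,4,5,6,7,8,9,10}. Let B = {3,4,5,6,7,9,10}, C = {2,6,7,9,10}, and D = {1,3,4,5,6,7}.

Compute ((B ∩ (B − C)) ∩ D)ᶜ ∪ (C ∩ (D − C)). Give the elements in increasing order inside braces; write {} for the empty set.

{1,2,6,7,8,9,10}

B − C = {3,4,5}
B ∩ (B − C) = {3,4,5}
(B ∩ (B − C)) ∩ D = {3,4,5}
((B ∩ (B − C)) ∩ D)ᶜ = {1,2,6,7,8,9,10}
D − C = {1,3,4,5}
C ∩ (D − C) = {}
((B ∩ (B − C)) ∩ D)ᶜ ∪ (C ∩ (D − C)) = {1,2,6,7,8,9,10}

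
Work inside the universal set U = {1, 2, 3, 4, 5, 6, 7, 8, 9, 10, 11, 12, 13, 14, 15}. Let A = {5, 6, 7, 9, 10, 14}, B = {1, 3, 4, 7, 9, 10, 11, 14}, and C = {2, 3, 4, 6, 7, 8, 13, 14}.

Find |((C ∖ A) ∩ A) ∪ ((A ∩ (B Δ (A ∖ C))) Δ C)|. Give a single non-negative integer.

C ∖ A = {2, 3, 4, 8, 13}
(C ∖ A) ∩ A = {}
A ∖ C = {5, 9, 10}
B Δ (A ∖ C) = {1, 3, 4, 5, 7, 11, 14}
A ∩ (B Δ (A ∖ C)) = {5, 7, 14}
(A ∩ (B Δ (A ∖ C))) Δ C = {2, 3, 4, 5, 6, 8, 13}
((C ∖ A) ∩ A) ∪ ((A ∩ (B Δ (A ∖ C))) Δ C) = {2, 3, 4, 5, 6, 8, 13}
|((C ∖ A) ∩ A) ∪ ((A ∩ (B Δ (A ∖ C))) Δ C)| = 7

7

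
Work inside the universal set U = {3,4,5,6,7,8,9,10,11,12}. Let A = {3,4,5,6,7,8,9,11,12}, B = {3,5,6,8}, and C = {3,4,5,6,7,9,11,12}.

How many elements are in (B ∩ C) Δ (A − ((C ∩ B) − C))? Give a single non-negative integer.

B ∩ C = {3,5,6}
C ∩ B = {3,5,6}
(C ∩ B) − C = {}
A − ((C ∩ B) − C) = {3,4,5,6,7,8,9,11,12}
(B ∩ C) Δ (A − ((C ∩ B) − C)) = {4,7,8,9,11,12}
|(B ∩ C) Δ (A − ((C ∩ B) − C))| = 6

6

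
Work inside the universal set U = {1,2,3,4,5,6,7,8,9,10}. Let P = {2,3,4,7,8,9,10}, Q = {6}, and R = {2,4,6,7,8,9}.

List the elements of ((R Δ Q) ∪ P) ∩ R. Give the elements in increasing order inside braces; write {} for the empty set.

{2,4,7,8,9}

R Δ Q = {2,4,7,8,9}
(R Δ Q) ∪ P = {2,3,4,7,8,9,10}
((R Δ Q) ∪ P) ∩ R = {2,4,7,8,9}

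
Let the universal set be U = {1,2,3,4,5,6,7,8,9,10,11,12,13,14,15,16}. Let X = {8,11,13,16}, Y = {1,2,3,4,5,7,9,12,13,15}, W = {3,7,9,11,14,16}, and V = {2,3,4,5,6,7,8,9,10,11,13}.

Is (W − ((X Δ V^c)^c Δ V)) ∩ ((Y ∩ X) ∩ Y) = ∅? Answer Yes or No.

V^c = {1,12,14,15,16}
X Δ V^c = {1,8,11,12,13,14,15}
(X Δ V^c)^c = {2,3,4,5,6,7,9,10,16}
(X Δ V^c)^c Δ V = {8,11,13,16}
W − ((X Δ V^c)^c Δ V) = {3,7,9,14}
Y ∩ X = {13}
(Y ∩ X) ∩ Y = {13}
{3,7,9,14} and {13} share no elements.

Yes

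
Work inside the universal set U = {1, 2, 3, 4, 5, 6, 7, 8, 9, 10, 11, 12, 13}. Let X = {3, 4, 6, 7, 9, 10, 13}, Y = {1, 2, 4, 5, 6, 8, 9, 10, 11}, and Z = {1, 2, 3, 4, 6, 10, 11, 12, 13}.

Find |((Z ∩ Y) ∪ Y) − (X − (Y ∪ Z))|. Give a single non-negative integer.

9

Z ∩ Y = {1, 2, 4, 6, 10, 11}
(Z ∩ Y) ∪ Y = {1, 2, 4, 5, 6, 8, 9, 10, 11}
Y ∪ Z = {1, 2, 3, 4, 5, 6, 8, 9, 10, 11, 12, 13}
X − (Y ∪ Z) = {7}
((Z ∩ Y) ∪ Y) − (X − (Y ∪ Z)) = {1, 2, 4, 5, 6, 8, 9, 10, 11}
|((Z ∩ Y) ∪ Y) − (X − (Y ∪ Z))| = 9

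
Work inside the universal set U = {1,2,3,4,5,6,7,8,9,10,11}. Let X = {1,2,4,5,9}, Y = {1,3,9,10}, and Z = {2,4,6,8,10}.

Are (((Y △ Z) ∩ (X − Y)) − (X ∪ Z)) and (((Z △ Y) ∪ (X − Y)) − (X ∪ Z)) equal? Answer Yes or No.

No

Y △ Z = {1,2,3,4,6,8,9}
X − Y = {2,4,5}
(Y △ Z) ∩ (X − Y) = {2,4}
X ∪ Z = {1,2,4,5,6,8,9,10}
((Y △ Z) ∩ (X − Y)) − (X ∪ Z) = {}
Z △ Y = {1,2,3,4,6,8,9}
(Z △ Y) ∪ (X − Y) = {1,2,3,4,5,6,8,9}
((Z △ Y) ∪ (X − Y)) − (X ∪ Z) = {3}
3 ∈ ((Z △ Y) ∪ (X − Y)) − (X ∪ Z) but 3 ∉ ((Y △ Z) ∩ (X − Y)) − (X ∪ Z), so they differ.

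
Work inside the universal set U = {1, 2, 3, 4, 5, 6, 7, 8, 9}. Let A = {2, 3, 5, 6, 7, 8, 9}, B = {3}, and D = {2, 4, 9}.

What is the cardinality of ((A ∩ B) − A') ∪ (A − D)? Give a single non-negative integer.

5

A ∩ B = {3}
A' = {1, 4}
(A ∩ B) − A' = {3}
A − D = {3, 5, 6, 7, 8}
((A ∩ B) − A') ∪ (A − D) = {3, 5, 6, 7, 8}
|((A ∩ B) − A') ∪ (A − D)| = 5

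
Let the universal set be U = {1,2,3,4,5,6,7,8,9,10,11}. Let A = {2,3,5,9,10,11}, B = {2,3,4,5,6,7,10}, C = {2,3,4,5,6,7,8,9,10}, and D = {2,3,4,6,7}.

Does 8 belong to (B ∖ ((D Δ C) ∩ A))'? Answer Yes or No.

8 ∉ D and 8 ∈ C, so 8 ∈ D Δ C
8 ∈ (D Δ C) and 8 ∉ A, so 8 ∉ (D Δ C) ∩ A
8 ∉ B and 8 ∉ ((D Δ C) ∩ A), so 8 ∉ B ∖ ((D Δ C) ∩ A)
8 ∈ (B ∖ ((D Δ C) ∩ A))' since 8 ∉ (B ∖ ((D Δ C) ∩ A))

Yes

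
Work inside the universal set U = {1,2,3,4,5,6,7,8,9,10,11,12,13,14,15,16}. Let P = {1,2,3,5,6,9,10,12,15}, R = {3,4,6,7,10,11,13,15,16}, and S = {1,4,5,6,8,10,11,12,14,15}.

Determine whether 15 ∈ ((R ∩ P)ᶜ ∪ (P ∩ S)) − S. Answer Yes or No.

No

15 ∈ R and 15 ∈ P, so 15 ∈ R ∩ P
15 ∉ (R ∩ P)ᶜ since 15 ∈ (R ∩ P)
15 ∈ P and 15 ∈ S, so 15 ∈ P ∩ S
15 ∉ (R ∩ P)ᶜ and 15 ∈ (P ∩ S), so 15 ∈ (R ∩ P)ᶜ ∪ (P ∩ S)
15 ∈ ((R ∩ P)ᶜ ∪ (P ∩ S)) and 15 ∈ S, so 15 ∉ ((R ∩ P)ᶜ ∪ (P ∩ S)) − S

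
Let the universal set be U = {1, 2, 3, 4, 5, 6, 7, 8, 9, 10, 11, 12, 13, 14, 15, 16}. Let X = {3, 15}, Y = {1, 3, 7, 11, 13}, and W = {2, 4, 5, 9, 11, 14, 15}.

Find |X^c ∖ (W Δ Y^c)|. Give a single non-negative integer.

8

X^c = {1, 2, 4, 5, 6, 7, 8, 9, 10, 11, 12, 13, 14, 16}
Y^c = {2, 4, 5, 6, 8, 9, 10, 12, 14, 15, 16}
W Δ Y^c = {6, 8, 10, 11, 12, 16}
X^c ∖ (W Δ Y^c) = {1, 2, 4, 5, 7, 9, 13, 14}
|X^c ∖ (W Δ Y^c)| = 8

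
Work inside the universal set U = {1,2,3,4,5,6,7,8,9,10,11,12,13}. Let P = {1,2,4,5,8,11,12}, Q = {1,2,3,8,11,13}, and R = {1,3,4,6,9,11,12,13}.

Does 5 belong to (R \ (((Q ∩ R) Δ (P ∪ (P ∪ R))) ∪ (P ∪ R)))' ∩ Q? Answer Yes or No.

5 ∉ Q and 5 ∉ R, so 5 ∉ Q ∩ R
5 ∈ P and 5 ∉ R, so 5 ∈ P ∪ R
5 ∈ P and 5 ∈ (P ∪ R), so 5 ∈ P ∪ (P ∪ R)
5 ∉ (Q ∩ R) and 5 ∈ (P ∪ (P ∪ R)), so 5 ∈ (Q ∩ R) Δ (P ∪ (P ∪ R))
5 ∈ P and 5 ∉ R, so 5 ∈ P ∪ R
5 ∈ ((Q ∩ R) Δ (P ∪ (P ∪ R))) and 5 ∈ (P ∪ R), so 5 ∈ ((Q ∩ R) Δ (P ∪ (P ∪ R))) ∪ (P ∪ R)
5 ∉ R and 5 ∈ (((Q ∩ R) Δ (P ∪ (P ∪ R))) ∪ (P ∪ R)), so 5 ∉ R \ (((Q ∩ R) Δ (P ∪ (P ∪ R))) ∪ (P ∪ R))
5 ∈ (R \ (((Q ∩ R) Δ (P ∪ (P ∪ R))) ∪ (P ∪ R)))' since 5 ∉ (R \ (((Q ∩ R) Δ (P ∪ (P ∪ R))) ∪ (P ∪ R)))
5 ∈ (R \ (((Q ∩ R) Δ (P ∪ (P ∪ R))) ∪ (P ∪ R)))' and 5 ∉ Q, so 5 ∉ (R \ (((Q ∩ R) Δ (P ∪ (P ∪ R))) ∪ (P ∪ R)))' ∩ Q

No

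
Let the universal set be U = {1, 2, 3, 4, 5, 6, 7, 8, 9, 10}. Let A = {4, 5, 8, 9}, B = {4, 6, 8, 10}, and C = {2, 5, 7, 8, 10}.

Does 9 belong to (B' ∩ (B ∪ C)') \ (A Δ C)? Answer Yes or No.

9 ∉ B, so 9 ∈ B'
9 ∉ B and 9 ∉ C, so 9 ∉ B ∪ C
9 ∈ (B ∪ C)' since 9 ∉ (B ∪ C)
9 ∈ B' and 9 ∈ (B ∪ C)', so 9 ∈ B' ∩ (B ∪ C)'
9 ∈ A and 9 ∉ C, so 9 ∈ A Δ C
9 ∈ (B' ∩ (B ∪ C)') and 9 ∈ (A Δ C), so 9 ∉ (B' ∩ (B ∪ C)') \ (A Δ C)

No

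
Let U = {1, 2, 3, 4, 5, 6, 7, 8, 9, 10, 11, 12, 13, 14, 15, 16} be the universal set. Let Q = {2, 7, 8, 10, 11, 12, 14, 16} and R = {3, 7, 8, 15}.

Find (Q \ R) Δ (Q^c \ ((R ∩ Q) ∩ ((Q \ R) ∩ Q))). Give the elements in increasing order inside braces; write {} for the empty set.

{1, 2, 3, 4, 5, 6, 9, 10, 11, 12, 13, 14, 15, 16}

Q \ R = {2, 10, 11, 12, 14, 16}
Q^c = {1, 3, 4, 5, 6, 9, 13, 15}
R ∩ Q = {7, 8}
(Q \ R) ∩ Q = {2, 10, 11, 12, 14, 16}
(R ∩ Q) ∩ ((Q \ R) ∩ Q) = {}
Q^c \ ((R ∩ Q) ∩ ((Q \ R) ∩ Q)) = {1, 3, 4, 5, 6, 9, 13, 15}
(Q \ R) Δ (Q^c \ ((R ∩ Q) ∩ ((Q \ R) ∩ Q))) = {1, 2, 3, 4, 5, 6, 9, 10, 11, 12, 13, 14, 15, 16}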